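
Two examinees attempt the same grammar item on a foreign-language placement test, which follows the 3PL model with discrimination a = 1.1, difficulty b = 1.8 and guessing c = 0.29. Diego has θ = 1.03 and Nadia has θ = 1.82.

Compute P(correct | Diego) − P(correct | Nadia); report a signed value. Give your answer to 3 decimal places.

-0.146

P(θ) = c + (1 − c) · 1 / (1 + exp(−a(θ − b)))
P(Diego) = 0.5030  [exponent -0.8470]
P(Nadia) = 0.6489  [exponent 0.0220]
Difference = 0.5030 − 0.6489 = -0.1459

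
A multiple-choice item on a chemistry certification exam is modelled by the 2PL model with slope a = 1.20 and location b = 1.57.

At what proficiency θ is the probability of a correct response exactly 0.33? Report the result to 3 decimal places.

0.980

P(θ) = 1 / (1 + exp(−a(θ − b)))
logit = ln(0.3300/0.6700) = -0.7082
θ = b + logit/(a) = 1.57 + (-0.7082)/1.2000 = 0.9798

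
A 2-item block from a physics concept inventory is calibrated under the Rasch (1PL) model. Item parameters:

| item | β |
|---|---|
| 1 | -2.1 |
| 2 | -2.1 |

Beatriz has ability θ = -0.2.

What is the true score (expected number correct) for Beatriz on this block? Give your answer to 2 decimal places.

1.74

P(θ) = 1 / (1 + exp(−(θ − β)))
P_1 = 1/(1+e^{-1.9000}) = 0.8699
P_2 = 1/(1+e^{-1.9000}) = 0.8699
E[score] = 0.8699 + 0.8699 = 1.7398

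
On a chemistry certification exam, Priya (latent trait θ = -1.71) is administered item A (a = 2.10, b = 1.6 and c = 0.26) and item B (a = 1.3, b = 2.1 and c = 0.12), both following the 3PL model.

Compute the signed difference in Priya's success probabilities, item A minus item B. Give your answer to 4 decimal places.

P(θ) = c + (1 − c) · 1 / (1 + exp(−a(θ − b)))
P_A = 0.2607
P_B = 0.1262
P_A − P_B = 0.1345

0.1345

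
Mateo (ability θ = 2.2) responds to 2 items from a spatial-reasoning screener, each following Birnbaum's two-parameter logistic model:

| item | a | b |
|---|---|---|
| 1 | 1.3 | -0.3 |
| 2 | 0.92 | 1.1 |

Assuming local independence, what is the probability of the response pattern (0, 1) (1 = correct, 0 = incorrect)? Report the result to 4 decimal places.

P(θ) = 1 / (1 + exp(−a(θ − b)))
P_1 = 1/(1+e^{-3.2500}) = 0.9627
P_2 = 1/(1+e^{-1.0120}) = 0.7334
L = (1−P_1) × P_2 = 0.0373 × 0.7334 = 0.02738

0.0274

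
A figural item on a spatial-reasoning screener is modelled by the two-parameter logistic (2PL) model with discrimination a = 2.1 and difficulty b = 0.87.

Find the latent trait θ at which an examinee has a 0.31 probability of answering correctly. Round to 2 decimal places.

P(θ) = 1 / (1 + exp(−a(θ − b)))
logit = ln(0.3100/0.6900) = -0.8001
θ = b + logit/(a) = 0.87 + (-0.8001)/2.1000 = 0.4890

0.49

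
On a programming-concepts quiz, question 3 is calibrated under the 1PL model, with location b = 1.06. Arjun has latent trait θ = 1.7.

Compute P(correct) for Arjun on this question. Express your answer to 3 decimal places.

P(θ) = 1 / (1 + exp(−(θ − b)))
Exponent: (1.7 − 1.06) = 0.6400
1/(1 + e^{-0.6400}) = 0.6548
P = 0.6548

0.655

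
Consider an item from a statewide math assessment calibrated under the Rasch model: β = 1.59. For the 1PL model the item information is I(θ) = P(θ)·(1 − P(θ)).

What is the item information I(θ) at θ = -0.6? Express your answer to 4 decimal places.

0.0905

P = 1/(1+e^{2.1900}) = 0.1007
P(1−P) = 0.1007 × 0.8993 = 0.0905
I = P(1−P) = 0.09052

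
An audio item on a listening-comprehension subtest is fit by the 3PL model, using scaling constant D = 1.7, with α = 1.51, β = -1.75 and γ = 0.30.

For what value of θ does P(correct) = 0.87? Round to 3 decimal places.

P(θ) = γ + (1 − γ) · 1 / (1 + exp(−D·α(θ − β)))
Remove guessing floor: (0.87 − 0.30)/(1 − 0.30) = 0.8143
logit = ln(0.8143/0.1857) = 1.4781
θ = β + logit/(1.7·α) = -1.75 + 1.4781/2.5670 = -1.1742

-1.174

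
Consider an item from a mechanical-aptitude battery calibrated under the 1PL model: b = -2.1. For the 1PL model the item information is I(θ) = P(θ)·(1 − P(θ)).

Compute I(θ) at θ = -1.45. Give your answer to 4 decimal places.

0.2253

P = 1/(1+e^{-0.6500}) = 0.6570
P(1−P) = 0.6570 × 0.3430 = 0.2253
I = P(1−P) = 0.22535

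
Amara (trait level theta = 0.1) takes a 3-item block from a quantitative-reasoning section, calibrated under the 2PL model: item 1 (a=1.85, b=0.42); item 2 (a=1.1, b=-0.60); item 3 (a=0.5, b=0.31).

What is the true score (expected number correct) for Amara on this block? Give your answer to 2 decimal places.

P(theta) = 1 / (1 + exp(−a(theta − b)))
P_1 = 1/(1+e^{0.5920}) = 0.3562
P_2 = 1/(1+e^{-0.7700}) = 0.6835
P_3 = 1/(1+e^{0.1050}) = 0.4738
E[score] = 0.3562 + 0.6835 + 0.4738 = 1.5135

1.51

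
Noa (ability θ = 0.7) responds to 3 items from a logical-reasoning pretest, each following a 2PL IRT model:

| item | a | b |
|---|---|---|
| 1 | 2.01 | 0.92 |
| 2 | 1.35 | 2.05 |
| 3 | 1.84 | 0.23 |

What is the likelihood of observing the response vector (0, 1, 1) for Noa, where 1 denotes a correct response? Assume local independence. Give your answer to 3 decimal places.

P(θ) = 1 / (1 + exp(−a(θ − b)))
P_1 = 1/(1+e^{0.4422}) = 0.3912
P_2 = 1/(1+e^{1.8225}) = 0.1391
P_3 = 1/(1+e^{-0.8648}) = 0.7037
L = (1−P_1) × P_2 × P_3 = 0.6088 × 0.1391 × 0.7037 = 0.05960

0.060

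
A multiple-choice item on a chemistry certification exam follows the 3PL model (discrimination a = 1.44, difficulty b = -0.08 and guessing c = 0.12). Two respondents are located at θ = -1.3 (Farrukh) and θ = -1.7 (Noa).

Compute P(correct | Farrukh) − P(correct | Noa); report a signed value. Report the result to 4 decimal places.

P(θ) = c + (1 − c) · 1 / (1 + exp(−a(θ − b)))
P(Farrukh) = 0.2495  [exponent -1.7568]
P(Noa) = 0.1978  [exponent -2.3328]
Difference = 0.2495 − 0.1978 = 0.0517

0.0517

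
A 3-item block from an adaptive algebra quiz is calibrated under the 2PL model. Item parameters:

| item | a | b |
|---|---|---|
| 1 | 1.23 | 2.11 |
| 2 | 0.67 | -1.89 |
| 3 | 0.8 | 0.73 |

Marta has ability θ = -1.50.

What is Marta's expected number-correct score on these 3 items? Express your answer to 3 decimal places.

0.720

P(θ) = 1 / (1 + exp(−a(θ − b)))
P_1 = 1/(1+e^{4.4403}) = 0.0117
P_2 = 1/(1+e^{-0.2613}) = 0.5650
P_3 = 1/(1+e^{1.7840}) = 0.1438
E[score] = 0.0117 + 0.5650 + 0.1438 = 0.7204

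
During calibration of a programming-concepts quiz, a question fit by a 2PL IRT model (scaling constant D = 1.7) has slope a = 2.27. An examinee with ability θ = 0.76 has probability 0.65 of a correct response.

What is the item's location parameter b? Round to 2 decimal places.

P(θ) = 1 / (1 + exp(−D·a(θ − b)))
logit(0.65) = ln(0.65/0.35) = 0.6190
b = θ − logit/(1.7·a) = 0.76 − 0.6190/3.8590 = 0.5996

0.60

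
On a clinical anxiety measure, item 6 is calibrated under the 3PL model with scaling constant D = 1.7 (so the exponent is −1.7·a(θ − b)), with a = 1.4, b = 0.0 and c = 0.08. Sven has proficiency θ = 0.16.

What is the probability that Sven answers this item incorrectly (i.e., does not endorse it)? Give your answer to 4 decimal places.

P(θ) = c + (1 − c) · 1 / (1 + exp(−D·a(θ − b)))
Exponent: 1.7 × 1.4 × (0.16 − 0.0) = 0.3808
1/(1 + e^{-0.3808}) = 0.5941
P = 0.08 + 0.92 × 0.5941 = 0.6265
P(incorrect) = 1 − 0.6265 = 0.3735

0.3735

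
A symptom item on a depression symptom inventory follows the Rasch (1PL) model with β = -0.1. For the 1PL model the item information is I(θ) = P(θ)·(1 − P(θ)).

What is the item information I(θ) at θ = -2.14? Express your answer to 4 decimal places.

P = 1/(1+e^{2.0400}) = 0.1151
P(1−P) = 0.1151 × 0.8849 = 0.1018
I = P(1−P) = 0.10183

0.1018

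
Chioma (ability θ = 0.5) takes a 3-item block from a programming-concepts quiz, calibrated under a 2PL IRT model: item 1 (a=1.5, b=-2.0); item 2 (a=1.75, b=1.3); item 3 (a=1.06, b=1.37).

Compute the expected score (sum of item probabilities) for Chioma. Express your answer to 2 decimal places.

P(θ) = 1 / (1 + exp(−a(θ − b)))
P_1 = 1/(1+e^{-3.7500}) = 0.9770
P_2 = 1/(1+e^{1.4000}) = 0.1978
P_3 = 1/(1+e^{0.9222}) = 0.2845
E[score] = 0.9770 + 0.1978 + 0.2845 = 1.4593

1.46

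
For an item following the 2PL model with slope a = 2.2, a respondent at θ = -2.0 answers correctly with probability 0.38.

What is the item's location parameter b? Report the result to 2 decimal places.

-1.78

P(θ) = 1 / (1 + exp(−a(θ − b)))
logit(0.38) = ln(0.38/0.62) = -0.4895
b = θ − logit/(a) = -2.0 − (-0.4895)/2.2000 = -1.7775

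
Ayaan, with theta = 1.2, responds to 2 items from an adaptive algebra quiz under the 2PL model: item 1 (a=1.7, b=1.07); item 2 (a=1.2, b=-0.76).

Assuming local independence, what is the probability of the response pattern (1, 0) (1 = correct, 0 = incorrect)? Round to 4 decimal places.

P(theta) = 1 / (1 + exp(−a(theta − b)))
P_1 = 1/(1+e^{-0.2210}) = 0.5550
P_2 = 1/(1+e^{-2.3520}) = 0.9131
L = P_1 × (1−P_2) = 0.5550 × 0.0869 = 0.04824

0.0482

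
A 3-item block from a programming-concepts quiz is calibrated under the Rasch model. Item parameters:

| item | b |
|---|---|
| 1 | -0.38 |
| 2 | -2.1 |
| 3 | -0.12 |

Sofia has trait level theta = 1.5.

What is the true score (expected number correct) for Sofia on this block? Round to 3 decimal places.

2.676

P(theta) = 1 / (1 + exp(−(theta − b)))
P_1 = 1/(1+e^{-1.8800}) = 0.8676
P_2 = 1/(1+e^{-3.6000}) = 0.9734
P_3 = 1/(1+e^{-1.6200}) = 0.8348
E[score] = 0.8676 + 0.9734 + 0.8348 = 2.6758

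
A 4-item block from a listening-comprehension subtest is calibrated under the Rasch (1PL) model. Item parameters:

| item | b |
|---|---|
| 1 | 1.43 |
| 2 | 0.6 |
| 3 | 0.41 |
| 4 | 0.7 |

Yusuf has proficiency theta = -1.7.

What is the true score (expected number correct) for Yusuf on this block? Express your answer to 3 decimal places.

P(theta) = 1 / (1 + exp(−(theta − b)))
P_1 = 1/(1+e^{3.1300}) = 0.0419
P_2 = 1/(1+e^{2.3000}) = 0.0911
P_3 = 1/(1+e^{2.1100}) = 0.1081
P_4 = 1/(1+e^{2.4000}) = 0.0832
E[score] = 0.0419 + 0.0911 + 0.1081 + 0.0832 = 0.3243

0.324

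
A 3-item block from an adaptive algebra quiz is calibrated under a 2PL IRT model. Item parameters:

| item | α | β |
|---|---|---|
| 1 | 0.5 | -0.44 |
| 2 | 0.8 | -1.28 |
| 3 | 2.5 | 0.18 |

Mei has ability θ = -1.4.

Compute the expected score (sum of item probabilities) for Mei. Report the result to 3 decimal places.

P(θ) = 1 / (1 + exp(−α(θ − β)))
P_1 = 1/(1+e^{0.4800}) = 0.3823
P_2 = 1/(1+e^{0.0960}) = 0.4760
P_3 = 1/(1+e^{3.9500}) = 0.0189
E[score] = 0.3823 + 0.4760 + 0.0189 = 0.8772

0.877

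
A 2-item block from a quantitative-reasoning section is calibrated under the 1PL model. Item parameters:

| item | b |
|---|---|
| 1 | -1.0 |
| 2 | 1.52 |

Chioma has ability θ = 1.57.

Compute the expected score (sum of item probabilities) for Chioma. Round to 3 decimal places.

1.441

P(θ) = 1 / (1 + exp(−(θ − b)))
P_1 = 1/(1+e^{-2.5700}) = 0.9289
P_2 = 1/(1+e^{-0.0500}) = 0.5125
E[score] = 0.9289 + 0.5125 = 1.4414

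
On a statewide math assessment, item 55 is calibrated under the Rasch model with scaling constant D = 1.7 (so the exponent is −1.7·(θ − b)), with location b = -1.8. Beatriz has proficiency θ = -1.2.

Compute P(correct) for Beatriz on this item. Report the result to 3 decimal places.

0.735

P(θ) = 1 / (1 + exp(−D·(θ − b)))
Exponent: 1.7 × (-1.2 − (-1.8)) = 1.0200
1/(1 + e^{-1.0200}) = 0.7350
P = 0.7350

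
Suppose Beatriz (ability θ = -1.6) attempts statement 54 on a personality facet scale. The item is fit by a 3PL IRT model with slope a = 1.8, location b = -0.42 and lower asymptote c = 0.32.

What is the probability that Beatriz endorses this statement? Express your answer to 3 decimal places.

P(θ) = c + (1 − c) · 1 / (1 + exp(−a(θ − b)))
Exponent: 1.8 × (-1.6 − (-0.42)) = -2.1240
1/(1 + e^{2.1240}) = 0.1068
P = 0.32 + 0.68 × 0.1068 = 0.3926

0.393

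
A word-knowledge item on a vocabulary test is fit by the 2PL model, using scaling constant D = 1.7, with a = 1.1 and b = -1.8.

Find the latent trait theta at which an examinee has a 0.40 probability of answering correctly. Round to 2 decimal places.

-2.02

P(theta) = 1 / (1 + exp(−D·a(theta − b)))
logit = ln(0.4000/0.6000) = -0.4055
theta = b + logit/(1.7·a) = -1.8 + (-0.4055)/1.8700 = -2.0168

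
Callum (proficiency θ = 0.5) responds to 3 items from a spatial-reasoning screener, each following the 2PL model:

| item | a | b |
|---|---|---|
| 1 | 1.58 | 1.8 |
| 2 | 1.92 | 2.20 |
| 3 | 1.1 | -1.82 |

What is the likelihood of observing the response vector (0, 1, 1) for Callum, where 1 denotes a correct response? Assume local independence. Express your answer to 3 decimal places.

P(θ) = 1 / (1 + exp(−a(θ − b)))
P_1 = 1/(1+e^{2.0540}) = 0.1136
P_2 = 1/(1+e^{3.2640}) = 0.0368
P_3 = 1/(1+e^{-2.5520}) = 0.9277
L = (1−P_1) × P_2 × P_3 = 0.8864 × 0.0368 × 0.9277 = 0.03028

0.030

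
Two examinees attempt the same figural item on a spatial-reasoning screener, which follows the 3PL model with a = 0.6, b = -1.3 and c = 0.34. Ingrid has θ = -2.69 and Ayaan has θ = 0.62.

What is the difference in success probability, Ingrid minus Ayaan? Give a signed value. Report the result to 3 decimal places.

-0.302

P(θ) = c + (1 − c) · 1 / (1 + exp(−a(θ − b)))
P(Ingrid) = 0.5398  [exponent -0.8340]
P(Ayaan) = 0.8415  [exponent 1.1520]
Difference = 0.5398 − 0.8415 = -0.3017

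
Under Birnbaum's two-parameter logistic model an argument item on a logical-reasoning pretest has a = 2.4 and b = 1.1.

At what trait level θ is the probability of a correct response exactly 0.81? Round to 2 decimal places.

1.70

P(θ) = 1 / (1 + exp(−a(θ − b)))
logit = ln(0.8100/0.1900) = 1.4500
θ = b + logit/(a) = 1.1 + 1.4500/2.4000 = 1.7042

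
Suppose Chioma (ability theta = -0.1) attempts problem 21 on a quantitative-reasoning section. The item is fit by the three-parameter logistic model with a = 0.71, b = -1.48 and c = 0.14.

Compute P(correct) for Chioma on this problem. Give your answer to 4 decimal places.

P(theta) = c + (1 − c) · 1 / (1 + exp(−a(theta − b)))
Exponent: 0.71 × (-0.1 − (-1.48)) = 0.9798
1/(1 + e^{-0.9798}) = 0.7271
P = 0.14 + 0.86 × 0.7271 = 0.7653

0.7653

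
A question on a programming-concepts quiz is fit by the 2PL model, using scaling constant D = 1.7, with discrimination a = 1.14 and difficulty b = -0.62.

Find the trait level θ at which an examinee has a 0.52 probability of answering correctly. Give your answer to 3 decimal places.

-0.579

P(θ) = 1 / (1 + exp(−D·a(θ − b)))
logit = ln(0.5200/0.4800) = 0.0800
θ = b + logit/(1.7·a) = -0.62 + 0.0800/1.9380 = -0.5787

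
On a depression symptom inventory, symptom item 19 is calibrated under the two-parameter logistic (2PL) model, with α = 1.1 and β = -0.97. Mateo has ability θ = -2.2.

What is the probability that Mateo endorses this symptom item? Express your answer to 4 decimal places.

0.2054

P(θ) = 1 / (1 + exp(−α(θ − β)))
Exponent: 1.1 × (-2.2 − (-0.97)) = -1.3530
1/(1 + e^{1.3530}) = 0.2054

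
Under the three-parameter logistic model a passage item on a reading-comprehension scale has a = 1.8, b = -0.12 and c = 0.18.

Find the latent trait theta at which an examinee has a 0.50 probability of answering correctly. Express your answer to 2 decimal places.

-0.37

P(theta) = c + (1 − c) · 1 / (1 + exp(−a(theta − b)))
Remove guessing floor: (0.50 − 0.18)/(1 − 0.18) = 0.3902
logit = ln(0.3902/0.6098) = -0.4463
theta = b + logit/(a) = -0.12 + (-0.4463)/1.8000 = -0.3679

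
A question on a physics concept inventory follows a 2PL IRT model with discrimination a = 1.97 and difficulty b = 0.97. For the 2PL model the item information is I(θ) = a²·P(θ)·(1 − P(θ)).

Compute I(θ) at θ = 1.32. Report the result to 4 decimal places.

P = 1/(1+e^{-0.6895}) = 0.6659
P(1−P) = 0.6659 × 0.3341 = 0.2225
I = a² × P(1−P) = 1.97² × 0.2225 = 0.86347

0.8635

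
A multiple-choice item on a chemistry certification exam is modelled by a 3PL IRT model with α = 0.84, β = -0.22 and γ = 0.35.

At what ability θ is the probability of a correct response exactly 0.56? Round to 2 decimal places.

P(θ) = γ + (1 − γ) · 1 / (1 + exp(−α(θ − β)))
Remove guessing floor: (0.56 − 0.35)/(1 − 0.35) = 0.3231
logit = ln(0.3231/0.6769) = -0.7397
θ = β + logit/(α) = -0.22 + (-0.7397)/0.8400 = -1.1006

-1.10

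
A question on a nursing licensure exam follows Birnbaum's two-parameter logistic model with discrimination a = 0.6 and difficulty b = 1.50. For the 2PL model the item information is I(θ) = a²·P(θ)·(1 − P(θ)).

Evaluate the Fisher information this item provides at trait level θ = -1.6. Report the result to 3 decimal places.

0.042

P = 1/(1+e^{1.8600}) = 0.1347
P(1−P) = 0.1347 × 0.8653 = 0.1166
I = a² × P(1−P) = 0.6² × 0.1166 = 0.04196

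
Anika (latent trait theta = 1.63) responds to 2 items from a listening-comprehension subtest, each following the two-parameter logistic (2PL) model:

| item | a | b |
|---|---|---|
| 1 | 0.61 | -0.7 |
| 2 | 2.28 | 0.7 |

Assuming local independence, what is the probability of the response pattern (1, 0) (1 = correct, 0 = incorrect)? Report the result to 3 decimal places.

0.086

P(theta) = 1 / (1 + exp(−a(theta − b)))
P_1 = 1/(1+e^{-1.4213}) = 0.8055
P_2 = 1/(1+e^{-2.1204}) = 0.8929
L = P_1 × (1−P_2) = 0.8055 × 0.1071 = 0.08630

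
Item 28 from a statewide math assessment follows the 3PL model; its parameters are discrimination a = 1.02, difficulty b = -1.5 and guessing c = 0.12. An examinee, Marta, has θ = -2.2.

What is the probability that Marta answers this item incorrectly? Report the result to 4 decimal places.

P(θ) = c + (1 − c) · 1 / (1 + exp(−a(θ − b)))
Exponent: 1.02 × (-2.2 − (-1.5)) = -0.7140
1/(1 + e^{0.7140}) = 0.3287
P = 0.12 + 0.88 × 0.3287 = 0.4093
P(incorrect) = 1 − 0.4093 = 0.5907

0.5907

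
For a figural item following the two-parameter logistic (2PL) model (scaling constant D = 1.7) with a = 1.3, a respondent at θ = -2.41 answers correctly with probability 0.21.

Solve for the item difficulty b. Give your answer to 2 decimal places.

-1.81

P(θ) = 1 / (1 + exp(−D·a(θ − b)))
logit(0.21) = ln(0.21/0.79) = -1.3249
b = θ − logit/(1.7·a) = -2.41 − (-1.3249)/2.2100 = -1.8105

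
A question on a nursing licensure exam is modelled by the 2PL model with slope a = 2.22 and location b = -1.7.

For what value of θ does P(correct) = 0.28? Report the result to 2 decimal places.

P(θ) = 1 / (1 + exp(−a(θ − b)))
logit = ln(0.2800/0.7200) = -0.9445
θ = b + logit/(a) = -1.7 + (-0.9445)/2.2200 = -2.1254

-2.13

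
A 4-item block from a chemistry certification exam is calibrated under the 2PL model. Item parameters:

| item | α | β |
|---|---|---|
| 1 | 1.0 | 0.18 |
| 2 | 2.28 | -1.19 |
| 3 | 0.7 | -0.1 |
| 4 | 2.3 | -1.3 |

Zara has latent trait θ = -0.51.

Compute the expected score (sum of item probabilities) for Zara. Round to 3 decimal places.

2.448

P(θ) = 1 / (1 + exp(−α(θ − β)))
P_1 = 1/(1+e^{0.6900}) = 0.3340
P_2 = 1/(1+e^{-1.5504}) = 0.8250
P_3 = 1/(1+e^{0.2870}) = 0.4287
P_4 = 1/(1+e^{-1.8170}) = 0.8602
E[score] = 0.3340 + 0.8250 + 0.4287 + 0.8602 = 2.4479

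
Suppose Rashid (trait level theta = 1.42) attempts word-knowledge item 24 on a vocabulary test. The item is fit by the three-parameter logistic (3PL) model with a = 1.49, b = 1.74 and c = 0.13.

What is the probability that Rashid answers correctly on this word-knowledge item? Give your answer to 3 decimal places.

0.463

P(theta) = c + (1 − c) · 1 / (1 + exp(−a(theta − b)))
Exponent: 1.49 × (1.42 − 1.74) = -0.4768
1/(1 + e^{0.4768}) = 0.3830
P = 0.13 + 0.87 × 0.3830 = 0.4632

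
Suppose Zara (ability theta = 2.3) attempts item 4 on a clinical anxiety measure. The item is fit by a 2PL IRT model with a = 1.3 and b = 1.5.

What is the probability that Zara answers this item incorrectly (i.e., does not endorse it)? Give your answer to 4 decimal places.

P(theta) = 1 / (1 + exp(−a(theta − b)))
Exponent: 1.3 × (2.3 − 1.5) = 1.0400
1/(1 + e^{-1.0400}) = 0.7389
P(incorrect) = 1 − 0.7389 = 0.2611

0.2611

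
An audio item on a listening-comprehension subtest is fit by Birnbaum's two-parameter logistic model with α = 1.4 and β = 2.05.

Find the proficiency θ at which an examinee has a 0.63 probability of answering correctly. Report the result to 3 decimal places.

P(θ) = 1 / (1 + exp(−α(θ − β)))
logit = ln(0.6300/0.3700) = 0.5322
θ = β + logit/(α) = 2.05 + 0.5322/1.4000 = 2.4302

2.430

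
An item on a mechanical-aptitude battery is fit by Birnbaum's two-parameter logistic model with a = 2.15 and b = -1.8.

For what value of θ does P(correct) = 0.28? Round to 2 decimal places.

P(θ) = 1 / (1 + exp(−a(θ − b)))
logit = ln(0.2800/0.7200) = -0.9445
θ = b + logit/(a) = -1.8 + (-0.9445)/2.1500 = -2.2393

-2.24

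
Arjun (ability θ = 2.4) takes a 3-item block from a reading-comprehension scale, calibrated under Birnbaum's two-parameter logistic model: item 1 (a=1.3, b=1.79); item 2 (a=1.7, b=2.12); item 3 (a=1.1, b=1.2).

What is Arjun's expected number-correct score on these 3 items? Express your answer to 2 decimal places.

2.09

P(θ) = 1 / (1 + exp(−a(θ − b)))
P_1 = 1/(1+e^{-0.7930}) = 0.6885
P_2 = 1/(1+e^{-0.4760}) = 0.6168
P_3 = 1/(1+e^{-1.3200}) = 0.7892
E[score] = 0.6885 + 0.6168 + 0.7892 = 2.0945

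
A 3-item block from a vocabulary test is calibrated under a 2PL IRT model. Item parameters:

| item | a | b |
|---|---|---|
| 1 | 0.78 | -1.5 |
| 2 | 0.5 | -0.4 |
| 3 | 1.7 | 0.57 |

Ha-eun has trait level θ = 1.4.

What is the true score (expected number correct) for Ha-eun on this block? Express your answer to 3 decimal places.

2.421

P(θ) = 1 / (1 + exp(−a(θ − b)))
P_1 = 1/(1+e^{-2.2620}) = 0.9057
P_2 = 1/(1+e^{-0.9000}) = 0.7109
P_3 = 1/(1+e^{-1.4110}) = 0.8039
E[score] = 0.9057 + 0.7109 + 0.8039 = 2.4206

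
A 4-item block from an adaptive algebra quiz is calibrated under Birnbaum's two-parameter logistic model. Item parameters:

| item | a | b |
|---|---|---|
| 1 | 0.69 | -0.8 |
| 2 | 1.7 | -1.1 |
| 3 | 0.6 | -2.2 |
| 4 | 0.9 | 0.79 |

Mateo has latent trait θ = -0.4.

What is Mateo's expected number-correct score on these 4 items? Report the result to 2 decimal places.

P(θ) = 1 / (1 + exp(−a(θ − b)))
P_1 = 1/(1+e^{-0.2760}) = 0.5686
P_2 = 1/(1+e^{-1.1900}) = 0.7667
P_3 = 1/(1+e^{-1.0800}) = 0.7465
P_4 = 1/(1+e^{1.0710}) = 0.2552
E[score] = 0.5686 + 0.7667 + 0.7465 + 0.2552 = 2.3370

2.34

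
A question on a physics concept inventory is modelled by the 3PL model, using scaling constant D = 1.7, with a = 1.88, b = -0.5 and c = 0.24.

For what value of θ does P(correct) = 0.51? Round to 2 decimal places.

-0.69

P(θ) = c + (1 − c) · 1 / (1 + exp(−D·a(θ − b)))
Remove guessing floor: (0.51 − 0.24)/(1 − 0.24) = 0.3553
logit = ln(0.3553/0.6447) = -0.5960
θ = b + logit/(1.7·a) = -0.5 + (-0.5960)/3.1960 = -0.6865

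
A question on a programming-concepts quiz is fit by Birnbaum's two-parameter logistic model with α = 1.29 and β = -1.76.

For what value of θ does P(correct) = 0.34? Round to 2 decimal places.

P(θ) = 1 / (1 + exp(−α(θ − β)))
logit = ln(0.3400/0.6600) = -0.6633
θ = β + logit/(α) = -1.76 + (-0.6633)/1.2900 = -2.2742

-2.27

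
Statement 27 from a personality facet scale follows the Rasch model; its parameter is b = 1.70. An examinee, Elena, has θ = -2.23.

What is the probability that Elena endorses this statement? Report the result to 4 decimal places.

0.0193

P(θ) = 1 / (1 + exp(−(θ − b)))
Exponent: (-2.23 − 1.70) = -3.9300
1/(1 + e^{3.9300}) = 0.0193
P = 0.0193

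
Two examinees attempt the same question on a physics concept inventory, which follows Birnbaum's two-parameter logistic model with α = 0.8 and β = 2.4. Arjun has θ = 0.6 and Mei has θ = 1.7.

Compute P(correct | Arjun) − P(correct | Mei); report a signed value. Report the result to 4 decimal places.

-0.1720

P(θ) = 1 / (1 + exp(−α(θ − β)))
P(Arjun) = 0.1915  [exponent -1.4400]
P(Mei) = 0.3635  [exponent -0.5600]
Difference = 0.1915 − 0.3635 = -0.1720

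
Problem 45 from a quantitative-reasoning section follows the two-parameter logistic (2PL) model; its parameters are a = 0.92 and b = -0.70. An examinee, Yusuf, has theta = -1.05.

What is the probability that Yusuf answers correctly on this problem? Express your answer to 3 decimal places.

P(theta) = 1 / (1 + exp(−a(theta − b)))
Exponent: 0.92 × (-1.05 − (-0.70)) = -0.3220
1/(1 + e^{0.3220}) = 0.4202

0.420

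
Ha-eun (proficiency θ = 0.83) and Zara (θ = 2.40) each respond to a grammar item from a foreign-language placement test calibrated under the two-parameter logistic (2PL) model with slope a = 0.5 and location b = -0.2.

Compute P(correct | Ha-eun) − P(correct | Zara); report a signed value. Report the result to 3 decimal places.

P(θ) = 1 / (1 + exp(−a(θ − b)))
P(Ha-eun) = 0.6260  [exponent 0.5150]
P(Zara) = 0.7858  [exponent 1.3000]
Difference = 0.6260 − 0.7858 = -0.1599

-0.160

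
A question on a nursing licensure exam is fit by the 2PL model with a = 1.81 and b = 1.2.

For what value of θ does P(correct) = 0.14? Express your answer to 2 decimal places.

0.20

P(θ) = 1 / (1 + exp(−a(θ − b)))
logit = ln(0.1400/0.8600) = -1.8153
θ = b + logit/(a) = 1.2 + (-1.8153)/1.8100 = 0.1971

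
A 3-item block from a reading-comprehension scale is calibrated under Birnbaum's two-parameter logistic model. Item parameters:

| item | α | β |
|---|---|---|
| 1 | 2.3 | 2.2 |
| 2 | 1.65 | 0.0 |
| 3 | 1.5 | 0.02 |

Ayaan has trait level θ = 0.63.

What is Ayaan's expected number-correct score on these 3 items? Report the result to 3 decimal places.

P(θ) = 1 / (1 + exp(−α(θ − β)))
P_1 = 1/(1+e^{3.6110}) = 0.0263
P_2 = 1/(1+e^{-1.0395}) = 0.7388
P_3 = 1/(1+e^{-0.9150}) = 0.7140
E[score] = 0.0263 + 0.7388 + 0.7140 = 1.4791

1.479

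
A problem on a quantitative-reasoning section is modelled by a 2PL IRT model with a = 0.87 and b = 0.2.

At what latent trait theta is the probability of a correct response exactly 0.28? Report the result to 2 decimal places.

P(theta) = 1 / (1 + exp(−a(theta − b)))
logit = ln(0.2800/0.7200) = -0.9445
theta = b + logit/(a) = 0.2 + (-0.9445)/0.8700 = -0.8856

-0.89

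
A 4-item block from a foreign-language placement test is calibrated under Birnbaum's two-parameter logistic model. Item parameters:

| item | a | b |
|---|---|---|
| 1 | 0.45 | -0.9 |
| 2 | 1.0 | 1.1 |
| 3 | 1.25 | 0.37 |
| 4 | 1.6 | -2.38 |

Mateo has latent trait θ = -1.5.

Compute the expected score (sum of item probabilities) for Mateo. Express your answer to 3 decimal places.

1.394

P(θ) = 1 / (1 + exp(−a(θ − b)))
P_1 = 1/(1+e^{0.2700}) = 0.4329
P_2 = 1/(1+e^{2.6000}) = 0.0691
P_3 = 1/(1+e^{2.3375}) = 0.0881
P_4 = 1/(1+e^{-1.4080}) = 0.8035
E[score] = 0.4329 + 0.0691 + 0.0881 + 0.8035 = 1.3936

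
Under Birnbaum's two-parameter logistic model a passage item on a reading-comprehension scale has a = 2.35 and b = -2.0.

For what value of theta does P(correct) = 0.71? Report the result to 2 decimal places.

P(theta) = 1 / (1 + exp(−a(theta − b)))
logit = ln(0.7100/0.2900) = 0.8954
theta = b + logit/(a) = -2.0 + 0.8954/2.3500 = -1.6190

-1.62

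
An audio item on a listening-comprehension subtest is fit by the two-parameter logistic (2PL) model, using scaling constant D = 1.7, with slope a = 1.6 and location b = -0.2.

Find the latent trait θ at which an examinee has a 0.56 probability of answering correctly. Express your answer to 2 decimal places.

P(θ) = 1 / (1 + exp(−D·a(θ − b)))
logit = ln(0.5600/0.4400) = 0.2412
θ = b + logit/(1.7·a) = -0.2 + 0.2412/2.7200 = -0.1113

-0.11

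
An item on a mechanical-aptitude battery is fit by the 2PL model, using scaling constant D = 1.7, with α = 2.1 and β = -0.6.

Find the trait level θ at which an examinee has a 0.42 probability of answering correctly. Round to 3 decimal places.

P(θ) = 1 / (1 + exp(−D·α(θ − β)))
logit = ln(0.4200/0.5800) = -0.3228
θ = β + logit/(1.7·α) = -0.6 + (-0.3228)/3.5700 = -0.6904

-0.690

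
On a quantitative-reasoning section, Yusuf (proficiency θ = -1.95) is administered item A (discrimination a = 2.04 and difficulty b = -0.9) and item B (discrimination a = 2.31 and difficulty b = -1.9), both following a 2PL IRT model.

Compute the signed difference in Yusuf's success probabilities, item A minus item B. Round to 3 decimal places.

P(θ) = 1 / (1 + exp(−a(θ − b)))
P_A = 0.1051
P_B = 0.4712
P_A − P_B = -0.3661

-0.366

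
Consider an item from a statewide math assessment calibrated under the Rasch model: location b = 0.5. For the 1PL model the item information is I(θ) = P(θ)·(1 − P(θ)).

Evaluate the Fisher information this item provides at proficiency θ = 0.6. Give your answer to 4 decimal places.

P = 1/(1+e^{-0.1000}) = 0.5250
P(1−P) = 0.5250 × 0.4750 = 0.2494
I = P(1−P) = 0.24938

0.2494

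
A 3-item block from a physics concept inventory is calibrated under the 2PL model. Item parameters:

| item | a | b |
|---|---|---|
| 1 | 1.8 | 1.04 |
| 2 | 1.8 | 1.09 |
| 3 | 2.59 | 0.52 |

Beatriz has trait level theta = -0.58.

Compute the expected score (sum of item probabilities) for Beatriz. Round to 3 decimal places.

P(theta) = 1 / (1 + exp(−a(theta − b)))
P_1 = 1/(1+e^{2.9160}) = 0.0514
P_2 = 1/(1+e^{3.0060}) = 0.0472
P_3 = 1/(1+e^{2.8490}) = 0.0547
E[score] = 0.0514 + 0.0472 + 0.0547 = 0.1533

0.153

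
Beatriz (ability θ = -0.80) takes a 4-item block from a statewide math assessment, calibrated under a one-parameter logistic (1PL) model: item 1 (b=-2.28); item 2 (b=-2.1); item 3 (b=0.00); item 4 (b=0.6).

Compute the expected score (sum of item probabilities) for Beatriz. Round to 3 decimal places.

P(θ) = 1 / (1 + exp(−(θ − b)))
P_1 = 1/(1+e^{-1.4800}) = 0.8146
P_2 = 1/(1+e^{-1.3000}) = 0.7858
P_3 = 1/(1+e^{0.8000}) = 0.3100
P_4 = 1/(1+e^{1.4000}) = 0.1978
E[score] = 0.8146 + 0.7858 + 0.3100 + 0.1978 = 2.1082

2.108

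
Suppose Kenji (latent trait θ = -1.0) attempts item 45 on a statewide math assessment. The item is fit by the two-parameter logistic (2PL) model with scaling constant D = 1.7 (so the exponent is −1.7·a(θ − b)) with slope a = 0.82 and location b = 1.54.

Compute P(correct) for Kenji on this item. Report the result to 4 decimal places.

P(θ) = 1 / (1 + exp(−D·a(θ − b)))
Exponent: 1.7 × 0.82 × (-1.0 − 1.54) = -3.5408
1/(1 + e^{3.5408}) = 0.0282
P = 0.0282

0.0282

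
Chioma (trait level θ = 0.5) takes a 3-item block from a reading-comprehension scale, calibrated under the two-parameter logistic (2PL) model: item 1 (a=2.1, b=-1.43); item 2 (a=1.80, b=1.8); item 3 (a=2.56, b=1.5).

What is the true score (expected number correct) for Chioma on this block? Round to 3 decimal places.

1.143

P(θ) = 1 / (1 + exp(−a(θ − b)))
P_1 = 1/(1+e^{-4.0530}) = 0.9829
P_2 = 1/(1+e^{2.3400}) = 0.0879
P_3 = 1/(1+e^{2.5600}) = 0.0718
E[score] = 0.9829 + 0.0879 + 0.0718 = 1.1425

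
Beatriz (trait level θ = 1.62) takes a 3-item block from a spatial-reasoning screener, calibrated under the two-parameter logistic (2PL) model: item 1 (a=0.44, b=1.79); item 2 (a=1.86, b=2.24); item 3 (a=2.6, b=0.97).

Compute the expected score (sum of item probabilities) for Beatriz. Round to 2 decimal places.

P(θ) = 1 / (1 + exp(−a(θ − b)))
P_1 = 1/(1+e^{0.0748}) = 0.4813
P_2 = 1/(1+e^{1.1532}) = 0.2399
P_3 = 1/(1+e^{-1.6900}) = 0.8442
E[score] = 0.4813 + 0.2399 + 0.8442 = 1.5654

1.57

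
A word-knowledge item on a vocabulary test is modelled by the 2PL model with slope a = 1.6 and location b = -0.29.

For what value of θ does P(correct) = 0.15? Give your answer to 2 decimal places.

P(θ) = 1 / (1 + exp(−a(θ − b)))
logit = ln(0.1500/0.8500) = -1.7346
θ = b + logit/(a) = -0.29 + (-1.7346)/1.6000 = -1.3741

-1.37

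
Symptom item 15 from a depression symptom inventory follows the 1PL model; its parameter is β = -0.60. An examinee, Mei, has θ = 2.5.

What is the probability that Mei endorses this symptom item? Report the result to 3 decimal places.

0.957

P(θ) = 1 / (1 + exp(−(θ − β)))
Exponent: (2.5 − (-0.60)) = 3.1000
1/(1 + e^{-3.1000}) = 0.9569
P = 0.9569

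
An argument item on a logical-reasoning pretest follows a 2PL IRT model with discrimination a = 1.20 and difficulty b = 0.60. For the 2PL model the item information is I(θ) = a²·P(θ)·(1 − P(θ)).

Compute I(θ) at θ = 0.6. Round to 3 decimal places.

P = 1/(1+e^{0.0000}) = 0.5000
P(1−P) = 0.5000 × 0.5000 = 0.2500
I = a² × P(1−P) = 1.20² × 0.2500 = 0.36000

0.360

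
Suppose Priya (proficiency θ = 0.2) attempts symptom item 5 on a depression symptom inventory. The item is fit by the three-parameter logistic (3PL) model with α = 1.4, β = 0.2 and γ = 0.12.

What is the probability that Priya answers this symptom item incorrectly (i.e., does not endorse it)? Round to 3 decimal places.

P(θ) = γ + (1 − γ) · 1 / (1 + exp(−α(θ − β)))
Exponent: 1.4 × (0.2 − 0.2) = 0.0000
1/(1 + e^{0.0000}) = 0.5000
P = 0.12 + 0.88 × 0.5000 = 0.5600
P(incorrect) = 1 − 0.5600 = 0.4400

0.440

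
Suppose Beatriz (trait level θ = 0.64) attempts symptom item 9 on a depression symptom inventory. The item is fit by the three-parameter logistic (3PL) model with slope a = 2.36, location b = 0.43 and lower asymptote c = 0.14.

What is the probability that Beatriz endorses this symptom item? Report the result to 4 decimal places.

0.6744

P(θ) = c + (1 − c) · 1 / (1 + exp(−a(θ − b)))
Exponent: 2.36 × (0.64 − 0.43) = 0.4956
1/(1 + e^{-0.4956}) = 0.6214
P = 0.14 + 0.86 × 0.6214 = 0.6744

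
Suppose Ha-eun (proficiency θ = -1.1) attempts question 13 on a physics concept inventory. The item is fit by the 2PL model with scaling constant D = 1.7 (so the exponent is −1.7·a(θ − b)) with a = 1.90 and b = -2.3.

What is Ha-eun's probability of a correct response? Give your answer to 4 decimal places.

P(θ) = 1 / (1 + exp(−D·a(θ − b)))
Exponent: 1.7 × 1.90 × (-1.1 − (-2.3)) = 3.8760
1/(1 + e^{-3.8760}) = 0.9797
P = 0.9797

0.9797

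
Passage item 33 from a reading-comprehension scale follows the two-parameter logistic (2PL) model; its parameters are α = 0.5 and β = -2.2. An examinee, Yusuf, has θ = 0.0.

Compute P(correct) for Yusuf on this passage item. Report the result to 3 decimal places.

0.750

P(θ) = 1 / (1 + exp(−α(θ − β)))
Exponent: 0.5 × (0.0 − (-2.2)) = 1.1000
1/(1 + e^{-1.1000}) = 0.7503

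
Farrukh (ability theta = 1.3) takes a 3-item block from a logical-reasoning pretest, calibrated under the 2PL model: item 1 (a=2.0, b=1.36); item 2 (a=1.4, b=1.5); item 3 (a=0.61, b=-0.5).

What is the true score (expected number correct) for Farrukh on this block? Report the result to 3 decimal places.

1.650

P(theta) = 1 / (1 + exp(−a(theta − b)))
P_1 = 1/(1+e^{0.1200}) = 0.4700
P_2 = 1/(1+e^{0.2800}) = 0.4305
P_3 = 1/(1+e^{-1.0980}) = 0.7499
E[score] = 0.4700 + 0.4305 + 0.7499 = 1.6504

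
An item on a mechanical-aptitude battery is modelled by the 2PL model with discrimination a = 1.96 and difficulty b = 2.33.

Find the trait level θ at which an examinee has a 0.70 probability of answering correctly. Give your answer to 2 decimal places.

P(θ) = 1 / (1 + exp(−a(θ − b)))
logit = ln(0.7000/0.3000) = 0.8473
θ = b + logit/(a) = 2.33 + 0.8473/1.9600 = 2.7623

2.76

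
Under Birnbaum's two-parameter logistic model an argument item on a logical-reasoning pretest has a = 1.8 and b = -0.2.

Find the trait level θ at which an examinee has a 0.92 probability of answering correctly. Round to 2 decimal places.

1.16

P(θ) = 1 / (1 + exp(−a(θ − b)))
logit = ln(0.9200/0.0800) = 2.4423
θ = b + logit/(a) = -0.2 + 2.4423/1.8000 = 1.1569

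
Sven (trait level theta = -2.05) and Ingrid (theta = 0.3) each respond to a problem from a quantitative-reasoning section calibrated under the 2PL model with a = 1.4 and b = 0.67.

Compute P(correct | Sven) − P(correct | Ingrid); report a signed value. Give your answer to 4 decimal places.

-0.3516

P(theta) = 1 / (1 + exp(−a(theta − b)))
P(Sven) = 0.0217  [exponent -3.8080]
P(Ingrid) = 0.3733  [exponent -0.5180]
Difference = 0.0217 − 0.3733 = -0.3516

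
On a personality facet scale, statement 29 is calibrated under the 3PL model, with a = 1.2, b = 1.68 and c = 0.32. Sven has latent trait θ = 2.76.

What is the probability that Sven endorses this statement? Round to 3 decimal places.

0.854

P(θ) = c + (1 − c) · 1 / (1 + exp(−a(θ − b)))
Exponent: 1.2 × (2.76 − 1.68) = 1.2960
1/(1 + e^{-1.2960}) = 0.7852
P = 0.32 + 0.68 × 0.7852 = 0.8539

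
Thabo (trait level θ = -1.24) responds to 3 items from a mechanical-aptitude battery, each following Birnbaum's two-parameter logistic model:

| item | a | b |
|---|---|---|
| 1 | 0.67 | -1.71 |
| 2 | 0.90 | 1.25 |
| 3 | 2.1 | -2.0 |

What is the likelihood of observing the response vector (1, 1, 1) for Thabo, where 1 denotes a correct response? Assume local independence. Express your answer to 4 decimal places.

0.0462

P(θ) = 1 / (1 + exp(−a(θ − b)))
P_1 = 1/(1+e^{-0.3149}) = 0.5781
P_2 = 1/(1+e^{2.2410}) = 0.0961
P_3 = 1/(1+e^{-1.5960}) = 0.8315
L = P_1 × P_2 × P_3 = 0.5781 × 0.0961 × 0.8315 = 0.04620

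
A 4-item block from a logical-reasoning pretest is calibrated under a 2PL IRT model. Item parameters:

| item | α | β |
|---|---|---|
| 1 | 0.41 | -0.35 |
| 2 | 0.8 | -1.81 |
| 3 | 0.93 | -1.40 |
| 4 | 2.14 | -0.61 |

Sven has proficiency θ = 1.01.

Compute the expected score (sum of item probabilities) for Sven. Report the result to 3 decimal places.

3.415

P(θ) = 1 / (1 + exp(−α(θ − β)))
P_1 = 1/(1+e^{-0.5576}) = 0.6359
P_2 = 1/(1+e^{-2.2560}) = 0.9052
P_3 = 1/(1+e^{-2.2413}) = 0.9039
P_4 = 1/(1+e^{-3.4668}) = 0.9697
E[score] = 0.6359 + 0.9052 + 0.9039 + 0.9697 = 3.4147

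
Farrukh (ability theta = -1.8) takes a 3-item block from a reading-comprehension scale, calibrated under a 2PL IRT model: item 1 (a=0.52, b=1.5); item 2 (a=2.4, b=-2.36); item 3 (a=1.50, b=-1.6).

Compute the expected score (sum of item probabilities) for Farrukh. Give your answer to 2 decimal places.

1.37

P(theta) = 1 / (1 + exp(−a(theta − b)))
P_1 = 1/(1+e^{1.7160}) = 0.1524
P_2 = 1/(1+e^{-1.3440}) = 0.7931
P_3 = 1/(1+e^{0.3000}) = 0.4256
E[score] = 0.1524 + 0.7931 + 0.4256 = 1.3711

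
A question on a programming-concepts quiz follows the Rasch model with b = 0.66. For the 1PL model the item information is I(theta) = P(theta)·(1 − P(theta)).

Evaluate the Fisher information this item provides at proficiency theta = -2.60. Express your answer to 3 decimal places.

P = 1/(1+e^{3.2600}) = 0.0370
P(1−P) = 0.0370 × 0.9630 = 0.0356
I = P(1−P) = 0.03560

0.036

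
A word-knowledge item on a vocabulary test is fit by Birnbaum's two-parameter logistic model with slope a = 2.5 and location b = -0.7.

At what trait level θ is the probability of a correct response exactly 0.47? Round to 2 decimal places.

P(θ) = 1 / (1 + exp(−a(θ − b)))
logit = ln(0.4700/0.5300) = -0.1201
θ = b + logit/(a) = -0.7 + (-0.1201)/2.5000 = -0.7481

-0.75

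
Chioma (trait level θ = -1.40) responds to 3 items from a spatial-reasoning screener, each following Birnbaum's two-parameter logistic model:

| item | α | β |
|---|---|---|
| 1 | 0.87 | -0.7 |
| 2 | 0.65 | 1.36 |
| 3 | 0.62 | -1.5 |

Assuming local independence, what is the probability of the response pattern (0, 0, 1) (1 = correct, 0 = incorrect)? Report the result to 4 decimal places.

P(θ) = 1 / (1 + exp(−α(θ − β)))
P_1 = 1/(1+e^{0.6090}) = 0.3523
P_2 = 1/(1+e^{1.7940}) = 0.1426
P_3 = 1/(1+e^{-0.0620}) = 0.5155
L = (1−P_1) × (1−P_2) × P_3 = 0.6477 × 0.8574 × 0.5155 = 0.28629

0.2863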